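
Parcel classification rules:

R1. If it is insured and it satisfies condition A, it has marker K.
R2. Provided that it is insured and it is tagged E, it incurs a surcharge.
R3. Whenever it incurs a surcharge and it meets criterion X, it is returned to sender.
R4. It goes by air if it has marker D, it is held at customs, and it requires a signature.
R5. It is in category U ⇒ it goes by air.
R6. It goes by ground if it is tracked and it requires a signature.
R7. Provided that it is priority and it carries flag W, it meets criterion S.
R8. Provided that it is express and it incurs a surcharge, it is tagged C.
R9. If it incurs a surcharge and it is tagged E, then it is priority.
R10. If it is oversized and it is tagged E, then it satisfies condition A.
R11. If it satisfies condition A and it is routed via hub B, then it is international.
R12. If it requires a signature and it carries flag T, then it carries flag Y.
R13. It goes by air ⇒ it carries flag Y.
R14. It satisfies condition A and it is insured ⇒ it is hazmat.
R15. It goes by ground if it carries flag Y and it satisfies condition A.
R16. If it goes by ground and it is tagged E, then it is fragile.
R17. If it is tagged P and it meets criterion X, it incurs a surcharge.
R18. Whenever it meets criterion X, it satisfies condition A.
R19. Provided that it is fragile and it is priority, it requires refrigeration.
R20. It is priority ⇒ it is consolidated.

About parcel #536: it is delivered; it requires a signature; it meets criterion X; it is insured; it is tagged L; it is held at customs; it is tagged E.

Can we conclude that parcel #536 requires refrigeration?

No

Forward chaining from the given facts derives: incurs a surcharge, is returned to sender, is priority, satisfies condition A, is consolidated, has marker K, is hazmat.
The only rule concluding "it requires refrigeration" is R19, which needs "it is fragile"; that is never established.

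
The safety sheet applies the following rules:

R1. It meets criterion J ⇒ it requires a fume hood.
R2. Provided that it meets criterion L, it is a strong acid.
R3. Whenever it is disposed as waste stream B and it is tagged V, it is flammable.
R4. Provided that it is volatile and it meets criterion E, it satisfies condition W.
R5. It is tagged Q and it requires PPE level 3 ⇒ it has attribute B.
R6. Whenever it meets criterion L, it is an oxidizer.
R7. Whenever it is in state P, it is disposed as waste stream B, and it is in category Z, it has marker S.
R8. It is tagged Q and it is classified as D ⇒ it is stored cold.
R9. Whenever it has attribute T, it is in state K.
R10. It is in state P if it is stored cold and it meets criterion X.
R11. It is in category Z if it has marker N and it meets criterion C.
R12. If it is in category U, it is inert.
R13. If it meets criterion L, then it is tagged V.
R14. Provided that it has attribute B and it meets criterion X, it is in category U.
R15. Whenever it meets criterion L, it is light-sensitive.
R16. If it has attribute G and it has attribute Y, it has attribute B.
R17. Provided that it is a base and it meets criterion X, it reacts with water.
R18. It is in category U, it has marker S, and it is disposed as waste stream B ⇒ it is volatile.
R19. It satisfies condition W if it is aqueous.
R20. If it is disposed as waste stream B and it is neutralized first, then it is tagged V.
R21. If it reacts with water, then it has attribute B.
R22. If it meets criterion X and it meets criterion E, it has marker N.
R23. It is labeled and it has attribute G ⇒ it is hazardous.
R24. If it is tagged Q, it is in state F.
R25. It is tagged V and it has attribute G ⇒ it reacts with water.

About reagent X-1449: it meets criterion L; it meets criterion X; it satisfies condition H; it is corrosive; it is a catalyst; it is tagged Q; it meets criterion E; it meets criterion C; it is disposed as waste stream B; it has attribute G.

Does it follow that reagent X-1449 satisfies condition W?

Forward chaining from the given facts derives: is a strong acid, is an oxidizer, is tagged V, is light-sensitive, has marker N, is in state F, reacts with water, is flammable, is in category Z, has attribute B, is in category U, is inert.
Rules concluding "it satisfies condition W": R4 needs "it is volatile"; R19 needs "it is aqueous" — none of these are established.

No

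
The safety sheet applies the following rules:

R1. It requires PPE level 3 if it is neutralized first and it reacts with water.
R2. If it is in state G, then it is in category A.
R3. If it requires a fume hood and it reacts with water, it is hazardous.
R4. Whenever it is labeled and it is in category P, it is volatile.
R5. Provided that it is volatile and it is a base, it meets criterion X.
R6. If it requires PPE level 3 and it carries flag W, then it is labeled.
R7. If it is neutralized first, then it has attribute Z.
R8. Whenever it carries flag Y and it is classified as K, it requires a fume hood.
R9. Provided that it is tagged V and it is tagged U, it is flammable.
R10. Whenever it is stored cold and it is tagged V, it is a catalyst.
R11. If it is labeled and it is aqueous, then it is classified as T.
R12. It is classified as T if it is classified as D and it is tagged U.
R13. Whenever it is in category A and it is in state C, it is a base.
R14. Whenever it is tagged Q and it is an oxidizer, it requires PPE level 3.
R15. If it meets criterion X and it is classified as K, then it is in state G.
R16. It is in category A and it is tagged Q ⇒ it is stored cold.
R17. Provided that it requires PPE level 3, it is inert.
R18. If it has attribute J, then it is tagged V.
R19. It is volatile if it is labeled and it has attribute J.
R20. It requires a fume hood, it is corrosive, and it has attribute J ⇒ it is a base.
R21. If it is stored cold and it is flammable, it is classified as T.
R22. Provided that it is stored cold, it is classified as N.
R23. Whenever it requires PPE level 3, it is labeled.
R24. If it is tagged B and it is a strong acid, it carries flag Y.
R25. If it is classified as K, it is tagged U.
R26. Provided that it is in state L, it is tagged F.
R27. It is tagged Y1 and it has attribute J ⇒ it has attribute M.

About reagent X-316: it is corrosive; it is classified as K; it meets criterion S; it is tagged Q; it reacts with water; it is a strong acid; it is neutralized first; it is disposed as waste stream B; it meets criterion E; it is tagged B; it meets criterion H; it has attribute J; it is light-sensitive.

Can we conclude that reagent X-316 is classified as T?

Yes

By R1 (it is neutralized first, it reacts with water): it requires PPE level 3.
By R18 (it has attribute J): it is tagged V.
By R23 (it requires PPE level 3): it is labeled.
By R24 (it is tagged B, it is a strong acid): it carries flag Y.
By R25 (it is classified as K): it is tagged U.
By R8 (it carries flag Y, it is classified as K): it requires a fume hood.
By R9 (it is tagged V, it is tagged U): it is flammable.
By R19 (it is labeled, it has attribute J): it is volatile.
By R20 (it requires a fume hood, it is corrosive, it has attribute J): it is a base.
By R5 (it is volatile, it is a base): it meets criterion X.
By R15 (it meets criterion X, it is classified as K): it is in state G.
By R2 (it is in state G): it is in category A.
By R16 (it is in category A, it is tagged Q): it is stored cold.
By R21 (it is stored cold, it is flammable): it is classified as T.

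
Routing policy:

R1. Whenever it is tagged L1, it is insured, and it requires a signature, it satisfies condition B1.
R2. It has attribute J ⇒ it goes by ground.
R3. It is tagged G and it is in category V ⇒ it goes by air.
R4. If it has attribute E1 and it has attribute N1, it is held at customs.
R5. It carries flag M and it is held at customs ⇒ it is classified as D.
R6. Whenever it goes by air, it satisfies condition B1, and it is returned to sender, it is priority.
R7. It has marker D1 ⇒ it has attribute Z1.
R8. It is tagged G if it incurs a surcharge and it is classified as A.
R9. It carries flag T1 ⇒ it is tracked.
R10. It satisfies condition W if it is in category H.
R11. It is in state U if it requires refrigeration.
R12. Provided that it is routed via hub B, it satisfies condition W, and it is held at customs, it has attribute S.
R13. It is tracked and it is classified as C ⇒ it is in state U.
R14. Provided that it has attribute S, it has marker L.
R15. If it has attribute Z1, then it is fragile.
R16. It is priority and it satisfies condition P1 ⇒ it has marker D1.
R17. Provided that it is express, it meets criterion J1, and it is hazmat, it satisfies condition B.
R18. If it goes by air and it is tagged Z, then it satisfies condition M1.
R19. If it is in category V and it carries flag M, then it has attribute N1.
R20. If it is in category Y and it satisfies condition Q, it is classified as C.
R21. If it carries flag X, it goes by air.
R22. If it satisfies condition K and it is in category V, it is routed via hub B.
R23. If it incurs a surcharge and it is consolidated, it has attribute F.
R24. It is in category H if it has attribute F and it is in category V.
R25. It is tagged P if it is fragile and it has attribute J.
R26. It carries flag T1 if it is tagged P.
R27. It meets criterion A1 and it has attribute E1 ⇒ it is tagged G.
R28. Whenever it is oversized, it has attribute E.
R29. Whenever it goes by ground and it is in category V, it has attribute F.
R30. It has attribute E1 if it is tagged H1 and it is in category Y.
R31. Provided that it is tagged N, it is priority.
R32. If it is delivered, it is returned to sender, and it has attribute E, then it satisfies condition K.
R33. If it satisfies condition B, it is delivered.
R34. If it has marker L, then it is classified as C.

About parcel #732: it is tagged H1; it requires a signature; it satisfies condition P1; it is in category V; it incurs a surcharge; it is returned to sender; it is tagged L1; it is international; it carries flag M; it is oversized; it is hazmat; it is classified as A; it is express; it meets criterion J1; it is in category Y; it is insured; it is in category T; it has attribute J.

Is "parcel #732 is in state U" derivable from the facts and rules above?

By R1 (it is tagged L1, it is insured, it requires a signature): it satisfies condition B1.
By R2 (it has attribute J): it goes by ground.
By R8 (it incurs a surcharge, it is classified as A): it is tagged G.
By R17 (it is express, it meets criterion J1, it is hazmat): it satisfies condition B.
By R19 (it is in category V, it carries flag M): it has attribute N1.
By R28 (it is oversized): it has attribute E.
By R29 (it goes by ground, it is in category V): it has attribute F.
By R30 (it is tagged H1, it is in category Y): it has attribute E1.
By R33 (it satisfies condition B): it is delivered.
By R3 (it is tagged G, it is in category V): it goes by air.
By R4 (it has attribute E1, it has attribute N1): it is held at customs.
By R6 (it goes by air, it satisfies condition B1, it is returned to sender): it is priority.
By R16 (it is priority, it satisfies condition P1): it has marker D1.
By R24 (it has attribute F, it is in category V): it is in category H.
By R32 (it is delivered, it is returned to sender, it has attribute E): it satisfies condition K.
By R7 (it has marker D1): it has attribute Z1.
By R10 (it is in category H): it satisfies condition W.
By R15 (it has attribute Z1): it is fragile.
By R22 (it satisfies condition K, it is in category V): it is routed via hub B.
By R25 (it is fragile, it has attribute J): it is tagged P.
By R26 (it is tagged P): it carries flag T1.
By R9 (it carries flag T1): it is tracked.
By R12 (it is routed via hub B, it satisfies condition W, it is held at customs): it has attribute S.
By R14 (it has attribute S): it has marker L.
By R34 (it has marker L): it is classified as C.
By R13 (it is tracked, it is classified as C): it is in state U.

Yes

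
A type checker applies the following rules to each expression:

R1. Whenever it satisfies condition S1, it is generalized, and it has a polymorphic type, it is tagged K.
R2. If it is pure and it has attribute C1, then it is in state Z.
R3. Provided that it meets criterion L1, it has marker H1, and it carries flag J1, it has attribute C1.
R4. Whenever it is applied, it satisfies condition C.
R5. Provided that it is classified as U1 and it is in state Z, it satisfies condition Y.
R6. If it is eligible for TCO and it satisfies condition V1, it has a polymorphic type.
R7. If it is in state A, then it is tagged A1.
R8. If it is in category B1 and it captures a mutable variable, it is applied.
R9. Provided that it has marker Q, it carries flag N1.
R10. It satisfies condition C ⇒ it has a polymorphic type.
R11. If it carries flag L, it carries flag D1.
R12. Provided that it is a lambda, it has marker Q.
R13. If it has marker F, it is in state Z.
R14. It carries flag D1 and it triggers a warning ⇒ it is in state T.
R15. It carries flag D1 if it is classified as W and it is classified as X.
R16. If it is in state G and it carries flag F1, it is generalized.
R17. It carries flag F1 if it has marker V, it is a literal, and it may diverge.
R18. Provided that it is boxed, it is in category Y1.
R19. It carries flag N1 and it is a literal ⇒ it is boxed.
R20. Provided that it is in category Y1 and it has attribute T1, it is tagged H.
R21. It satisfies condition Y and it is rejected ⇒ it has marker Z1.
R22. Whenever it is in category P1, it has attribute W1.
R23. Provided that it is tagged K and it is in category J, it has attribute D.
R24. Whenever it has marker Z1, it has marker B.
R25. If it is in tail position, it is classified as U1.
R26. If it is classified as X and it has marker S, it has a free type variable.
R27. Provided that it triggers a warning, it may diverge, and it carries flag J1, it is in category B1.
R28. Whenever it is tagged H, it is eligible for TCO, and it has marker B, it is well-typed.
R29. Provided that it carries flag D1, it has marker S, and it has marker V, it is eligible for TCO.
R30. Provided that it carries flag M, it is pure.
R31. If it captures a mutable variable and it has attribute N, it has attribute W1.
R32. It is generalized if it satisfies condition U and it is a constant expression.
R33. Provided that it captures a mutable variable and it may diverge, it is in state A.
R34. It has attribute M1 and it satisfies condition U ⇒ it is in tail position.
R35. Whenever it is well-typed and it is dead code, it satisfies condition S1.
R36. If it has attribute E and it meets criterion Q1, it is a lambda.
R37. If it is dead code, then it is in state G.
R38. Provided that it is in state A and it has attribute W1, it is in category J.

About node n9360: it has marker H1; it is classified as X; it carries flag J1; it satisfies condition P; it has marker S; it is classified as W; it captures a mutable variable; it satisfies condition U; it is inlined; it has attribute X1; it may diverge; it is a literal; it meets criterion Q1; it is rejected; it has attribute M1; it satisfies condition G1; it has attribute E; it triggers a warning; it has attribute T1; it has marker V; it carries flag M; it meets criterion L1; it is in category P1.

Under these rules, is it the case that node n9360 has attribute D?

No

Forward chaining from the given facts derives: has attribute C1, carries flag D1, carries flag F1, has attribute W1, has a free type variable, is in category B1, is eligible for TCO, is pure, is in state A, is in tail position, is a lambda, is in category J, is in state Z, is tagged A1, is applied, has marker Q, is in state T, is classified as U1, satisfies condition C, satisfies condition Y, carries flag N1, has a polymorphic type, is boxed, has marker Z1, has marker B, is in category Y1, is tagged H, is well-typed.
The only rule concluding "it has attribute D" is R23, which needs "it is tagged K"; that is never established.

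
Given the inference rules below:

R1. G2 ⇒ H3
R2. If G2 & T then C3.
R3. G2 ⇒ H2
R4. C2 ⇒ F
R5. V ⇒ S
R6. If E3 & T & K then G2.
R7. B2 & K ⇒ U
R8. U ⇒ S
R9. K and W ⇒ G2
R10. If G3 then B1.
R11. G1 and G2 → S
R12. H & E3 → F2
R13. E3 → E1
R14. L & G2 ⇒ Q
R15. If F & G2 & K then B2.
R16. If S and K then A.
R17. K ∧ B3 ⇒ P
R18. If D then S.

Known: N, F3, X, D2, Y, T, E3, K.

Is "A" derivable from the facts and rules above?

No

Forward chaining from the given facts derives: G2, E1, H3, C3, H2.
The only rule concluding A is R16, which needs S; that is never established.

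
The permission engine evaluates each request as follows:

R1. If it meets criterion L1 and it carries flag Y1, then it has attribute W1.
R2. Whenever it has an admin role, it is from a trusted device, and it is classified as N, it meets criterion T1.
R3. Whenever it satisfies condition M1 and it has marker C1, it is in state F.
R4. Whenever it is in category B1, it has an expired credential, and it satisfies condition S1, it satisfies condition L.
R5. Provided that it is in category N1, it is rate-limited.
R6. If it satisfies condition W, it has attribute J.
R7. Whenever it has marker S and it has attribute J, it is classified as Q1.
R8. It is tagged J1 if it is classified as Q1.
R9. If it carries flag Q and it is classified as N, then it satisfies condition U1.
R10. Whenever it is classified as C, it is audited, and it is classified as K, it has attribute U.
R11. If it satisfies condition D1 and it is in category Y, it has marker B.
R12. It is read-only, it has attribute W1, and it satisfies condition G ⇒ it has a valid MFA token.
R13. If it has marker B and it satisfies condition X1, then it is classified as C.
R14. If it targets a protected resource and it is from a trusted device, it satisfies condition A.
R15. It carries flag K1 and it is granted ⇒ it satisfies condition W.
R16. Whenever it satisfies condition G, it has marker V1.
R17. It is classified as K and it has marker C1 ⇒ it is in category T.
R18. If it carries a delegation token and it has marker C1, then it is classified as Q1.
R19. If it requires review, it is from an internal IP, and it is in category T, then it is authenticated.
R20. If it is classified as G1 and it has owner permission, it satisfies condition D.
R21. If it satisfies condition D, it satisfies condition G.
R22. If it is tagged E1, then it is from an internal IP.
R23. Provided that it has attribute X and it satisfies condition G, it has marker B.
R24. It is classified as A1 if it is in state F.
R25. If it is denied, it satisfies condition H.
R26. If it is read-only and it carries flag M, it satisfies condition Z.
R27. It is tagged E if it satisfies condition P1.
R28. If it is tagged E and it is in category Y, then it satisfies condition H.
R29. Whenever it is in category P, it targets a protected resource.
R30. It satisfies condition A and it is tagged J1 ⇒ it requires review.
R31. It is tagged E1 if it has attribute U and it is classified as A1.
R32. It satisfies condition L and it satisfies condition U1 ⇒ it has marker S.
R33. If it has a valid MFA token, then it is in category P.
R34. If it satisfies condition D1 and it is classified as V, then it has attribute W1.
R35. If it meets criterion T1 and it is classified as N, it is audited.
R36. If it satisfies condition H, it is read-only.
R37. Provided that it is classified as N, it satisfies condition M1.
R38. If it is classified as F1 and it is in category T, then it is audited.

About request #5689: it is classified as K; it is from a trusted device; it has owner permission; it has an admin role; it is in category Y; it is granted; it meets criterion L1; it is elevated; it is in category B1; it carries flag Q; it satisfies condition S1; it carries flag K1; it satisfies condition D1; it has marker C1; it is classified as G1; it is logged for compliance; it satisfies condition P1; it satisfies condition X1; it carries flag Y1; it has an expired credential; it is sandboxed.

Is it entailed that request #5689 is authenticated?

No

Forward chaining from the given facts derives: has attribute W1, satisfies condition L, has marker B, is classified as C, satisfies condition W, is in category T, satisfies condition D, satisfies condition G, is tagged E, satisfies condition H, is read-only, has attribute J, has a valid MFA token, has marker V1, is in category P, targets a protected resource, satisfies condition A.
The only rule concluding "it is authenticated" is R19, which needs "it requires review"; that is never established.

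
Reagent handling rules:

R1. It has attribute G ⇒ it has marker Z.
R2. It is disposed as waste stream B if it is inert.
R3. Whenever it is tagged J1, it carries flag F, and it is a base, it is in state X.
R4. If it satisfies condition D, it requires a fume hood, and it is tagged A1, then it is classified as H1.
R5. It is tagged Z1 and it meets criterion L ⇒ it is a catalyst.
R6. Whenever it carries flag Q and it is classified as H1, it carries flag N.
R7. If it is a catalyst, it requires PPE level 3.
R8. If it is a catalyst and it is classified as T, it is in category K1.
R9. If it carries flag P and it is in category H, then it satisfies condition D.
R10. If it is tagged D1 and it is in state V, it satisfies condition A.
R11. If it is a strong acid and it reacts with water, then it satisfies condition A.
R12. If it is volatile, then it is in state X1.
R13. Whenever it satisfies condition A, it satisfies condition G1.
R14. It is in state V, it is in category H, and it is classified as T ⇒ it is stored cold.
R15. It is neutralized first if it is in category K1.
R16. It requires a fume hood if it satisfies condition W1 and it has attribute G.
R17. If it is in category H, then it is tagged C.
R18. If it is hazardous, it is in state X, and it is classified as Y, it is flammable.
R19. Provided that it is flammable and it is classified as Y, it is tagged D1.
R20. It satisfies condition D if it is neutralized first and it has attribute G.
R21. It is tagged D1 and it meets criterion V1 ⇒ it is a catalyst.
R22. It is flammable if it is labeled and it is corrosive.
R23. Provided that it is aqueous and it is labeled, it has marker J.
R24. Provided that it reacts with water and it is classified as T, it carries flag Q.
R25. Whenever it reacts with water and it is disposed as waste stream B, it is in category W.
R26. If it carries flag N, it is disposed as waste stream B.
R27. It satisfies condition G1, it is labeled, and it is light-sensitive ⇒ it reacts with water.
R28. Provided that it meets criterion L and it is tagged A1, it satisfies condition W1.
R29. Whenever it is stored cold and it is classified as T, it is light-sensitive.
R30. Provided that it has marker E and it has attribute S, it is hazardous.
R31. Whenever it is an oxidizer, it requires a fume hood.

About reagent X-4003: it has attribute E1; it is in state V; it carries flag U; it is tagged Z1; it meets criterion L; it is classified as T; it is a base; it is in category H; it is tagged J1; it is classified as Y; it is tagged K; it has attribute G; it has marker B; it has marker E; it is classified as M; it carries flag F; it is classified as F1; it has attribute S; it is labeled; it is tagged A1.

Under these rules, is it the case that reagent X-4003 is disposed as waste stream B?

Yes

By R3 (it is tagged J1, it carries flag F, it is a base): it is in state X.
By R5 (it is tagged Z1, it meets criterion L): it is a catalyst.
By R8 (it is a catalyst, it is classified as T): it is in category K1.
By R14 (it is in state V, it is in category H, it is classified as T): it is stored cold.
By R15 (it is in category K1): it is neutralized first.
By R20 (it is neutralized first, it has attribute G): it satisfies condition D.
By R28 (it meets criterion L, it is tagged A1): it satisfies condition W1.
By R29 (it is stored cold, it is classified as T): it is light-sensitive.
By R30 (it has marker E, it has attribute S): it is hazardous.
By R16 (it satisfies condition W1, it has attribute G): it requires a fume hood.
By R18 (it is hazardous, it is in state X, it is classified as Y): it is flammable.
By R19 (it is flammable, it is classified as Y): it is tagged D1.
By R4 (it satisfies condition D, it requires a fume hood, it is tagged A1): it is classified as H1.
By R10 (it is tagged D1, it is in state V): it satisfies condition A.
By R13 (it satisfies condition A): it satisfies condition G1.
By R27 (it satisfies condition G1, it is labeled, it is light-sensitive): it reacts with water.
By R24 (it reacts with water, it is classified as T): it carries flag Q.
By R6 (it carries flag Q, it is classified as H1): it carries flag N.
By R26 (it carries flag N): it is disposed as waste stream B.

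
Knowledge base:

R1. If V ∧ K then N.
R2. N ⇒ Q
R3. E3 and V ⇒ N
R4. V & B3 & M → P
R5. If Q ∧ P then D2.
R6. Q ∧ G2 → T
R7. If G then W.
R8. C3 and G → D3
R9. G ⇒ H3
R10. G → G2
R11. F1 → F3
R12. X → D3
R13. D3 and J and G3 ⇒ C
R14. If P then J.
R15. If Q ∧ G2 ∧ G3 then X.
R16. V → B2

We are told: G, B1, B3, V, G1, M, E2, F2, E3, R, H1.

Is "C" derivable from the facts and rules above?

Forward chaining from the given facts derives: N, P, W, H3, G2, J, B2, Q, D2, T.
The only rule concluding C is R13, which needs D3; that is never established.

No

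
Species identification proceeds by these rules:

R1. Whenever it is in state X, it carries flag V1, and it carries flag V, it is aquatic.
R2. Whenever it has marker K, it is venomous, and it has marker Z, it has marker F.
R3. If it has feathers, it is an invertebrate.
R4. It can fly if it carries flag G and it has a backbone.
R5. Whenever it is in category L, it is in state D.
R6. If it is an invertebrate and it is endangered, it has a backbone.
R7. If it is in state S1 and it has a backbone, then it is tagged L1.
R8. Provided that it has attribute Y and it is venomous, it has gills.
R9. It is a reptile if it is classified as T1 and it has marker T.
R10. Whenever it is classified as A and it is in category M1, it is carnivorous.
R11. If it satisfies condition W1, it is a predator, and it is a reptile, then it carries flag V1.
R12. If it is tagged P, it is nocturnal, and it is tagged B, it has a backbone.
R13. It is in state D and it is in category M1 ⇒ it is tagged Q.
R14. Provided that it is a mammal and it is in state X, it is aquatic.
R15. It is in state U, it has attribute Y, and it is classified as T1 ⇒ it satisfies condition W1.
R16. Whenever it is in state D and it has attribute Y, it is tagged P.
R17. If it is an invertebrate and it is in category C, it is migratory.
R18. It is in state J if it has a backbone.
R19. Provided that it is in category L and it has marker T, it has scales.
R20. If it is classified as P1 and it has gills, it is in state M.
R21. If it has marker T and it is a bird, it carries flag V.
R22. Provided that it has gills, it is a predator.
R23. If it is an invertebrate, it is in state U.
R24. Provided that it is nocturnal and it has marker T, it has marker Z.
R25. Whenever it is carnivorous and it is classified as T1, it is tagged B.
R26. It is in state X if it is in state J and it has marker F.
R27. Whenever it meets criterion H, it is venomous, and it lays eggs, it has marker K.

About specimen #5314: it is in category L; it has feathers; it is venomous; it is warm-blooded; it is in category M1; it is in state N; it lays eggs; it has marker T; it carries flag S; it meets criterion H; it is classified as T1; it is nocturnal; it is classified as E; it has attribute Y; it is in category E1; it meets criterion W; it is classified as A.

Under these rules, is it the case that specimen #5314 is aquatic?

No

Forward chaining from the given facts derives: is an invertebrate, is in state D, has gills, is a reptile, is carnivorous, is tagged Q, is tagged P, has scales, is a predator, is in state U, has marker Z, is tagged B, has marker K, has marker F, has a backbone, satisfies condition W1, is in state J, is in state X, carries flag V1.
Rules concluding "it is aquatic": R1 needs "it carries flag V"; R14 needs "it is a mammal" — none of these are established.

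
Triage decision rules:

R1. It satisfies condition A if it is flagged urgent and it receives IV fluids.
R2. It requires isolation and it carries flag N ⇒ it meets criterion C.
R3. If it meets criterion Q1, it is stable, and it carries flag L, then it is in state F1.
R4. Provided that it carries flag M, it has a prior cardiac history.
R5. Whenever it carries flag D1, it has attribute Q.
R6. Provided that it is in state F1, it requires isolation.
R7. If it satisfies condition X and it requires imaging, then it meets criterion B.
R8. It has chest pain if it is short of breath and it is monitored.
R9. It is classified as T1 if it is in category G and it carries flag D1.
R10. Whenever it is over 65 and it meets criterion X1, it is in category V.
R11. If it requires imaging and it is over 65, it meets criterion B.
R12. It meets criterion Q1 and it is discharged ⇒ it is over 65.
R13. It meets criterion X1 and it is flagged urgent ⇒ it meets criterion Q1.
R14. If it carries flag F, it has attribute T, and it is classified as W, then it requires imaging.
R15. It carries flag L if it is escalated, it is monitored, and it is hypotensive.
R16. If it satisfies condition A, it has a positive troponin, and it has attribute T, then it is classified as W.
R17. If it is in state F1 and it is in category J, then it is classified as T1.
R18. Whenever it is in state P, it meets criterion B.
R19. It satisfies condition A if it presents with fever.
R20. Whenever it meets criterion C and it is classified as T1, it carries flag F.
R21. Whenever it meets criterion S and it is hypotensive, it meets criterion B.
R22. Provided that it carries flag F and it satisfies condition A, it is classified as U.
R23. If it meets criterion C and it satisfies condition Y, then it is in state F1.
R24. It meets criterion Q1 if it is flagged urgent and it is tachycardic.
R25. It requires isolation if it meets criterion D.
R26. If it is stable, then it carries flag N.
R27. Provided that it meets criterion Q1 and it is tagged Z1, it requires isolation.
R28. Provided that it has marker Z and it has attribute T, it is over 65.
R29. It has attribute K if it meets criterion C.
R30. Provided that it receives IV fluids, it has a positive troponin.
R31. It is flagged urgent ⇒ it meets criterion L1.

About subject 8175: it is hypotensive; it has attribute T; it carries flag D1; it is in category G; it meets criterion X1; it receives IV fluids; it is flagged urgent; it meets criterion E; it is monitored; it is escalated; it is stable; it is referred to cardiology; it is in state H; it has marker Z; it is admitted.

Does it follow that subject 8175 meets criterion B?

By R1 (it is flagged urgent, it receives IV fluids): it satisfies condition A.
By R9 (it is in category G, it carries flag D1): it is classified as T1.
By R13 (it meets criterion X1, it is flagged urgent): it meets criterion Q1.
By R15 (it is escalated, it is monitored, it is hypotensive): it carries flag L.
By R26 (it is stable): it carries flag N.
By R28 (it has marker Z, it has attribute T): it is over 65.
By R30 (it receives IV fluids): it has a positive troponin.
By R3 (it meets criterion Q1, it is stable, it carries flag L): it is in state F1.
By R6 (it is in state F1): it requires isolation.
By R16 (it satisfies condition A, it has a positive troponin, it has attribute T): it is classified as W.
By R2 (it requires isolation, it carries flag N): it meets criterion C.
By R20 (it meets criterion C, it is classified as T1): it carries flag F.
By R14 (it carries flag F, it has attribute T, it is classified as W): it requires imaging.
By R11 (it requires imaging, it is over 65): it meets criterion B.

Yes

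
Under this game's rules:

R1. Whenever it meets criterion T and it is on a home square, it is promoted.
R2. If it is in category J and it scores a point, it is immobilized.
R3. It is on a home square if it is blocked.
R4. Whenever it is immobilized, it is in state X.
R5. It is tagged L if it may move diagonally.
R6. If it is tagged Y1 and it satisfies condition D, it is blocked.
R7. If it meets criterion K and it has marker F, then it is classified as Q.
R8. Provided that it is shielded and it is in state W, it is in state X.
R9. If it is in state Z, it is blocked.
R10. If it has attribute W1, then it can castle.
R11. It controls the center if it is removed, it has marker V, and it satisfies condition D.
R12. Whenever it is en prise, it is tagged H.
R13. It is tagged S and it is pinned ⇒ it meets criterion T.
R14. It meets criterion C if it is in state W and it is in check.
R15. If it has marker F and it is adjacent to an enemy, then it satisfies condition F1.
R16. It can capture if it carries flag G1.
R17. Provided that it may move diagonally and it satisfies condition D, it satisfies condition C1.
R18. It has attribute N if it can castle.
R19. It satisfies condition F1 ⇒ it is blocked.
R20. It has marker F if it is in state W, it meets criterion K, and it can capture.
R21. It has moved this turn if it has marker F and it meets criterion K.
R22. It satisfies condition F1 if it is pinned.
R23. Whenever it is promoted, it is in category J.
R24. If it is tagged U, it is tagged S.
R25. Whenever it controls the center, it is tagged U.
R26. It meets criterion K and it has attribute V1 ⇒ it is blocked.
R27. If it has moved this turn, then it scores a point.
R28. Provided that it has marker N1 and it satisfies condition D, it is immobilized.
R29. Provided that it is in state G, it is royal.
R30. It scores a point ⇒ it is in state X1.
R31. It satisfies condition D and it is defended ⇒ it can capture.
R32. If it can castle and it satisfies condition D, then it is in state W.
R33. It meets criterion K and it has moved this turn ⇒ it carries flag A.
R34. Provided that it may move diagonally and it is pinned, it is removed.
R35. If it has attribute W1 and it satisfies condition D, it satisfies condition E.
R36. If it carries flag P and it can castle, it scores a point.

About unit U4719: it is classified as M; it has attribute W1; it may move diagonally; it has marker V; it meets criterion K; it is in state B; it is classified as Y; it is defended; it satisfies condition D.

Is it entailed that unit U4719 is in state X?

No

Forward chaining from the given facts derives: is tagged L, can castle, satisfies condition C1, has attribute N, can capture, is in state W, satisfies condition E, has marker F, has moved this turn, scores a point, is in state X1, carries flag A, is classified as Q.
Rules concluding "it is in state X": R4 needs "it is immobilized"; R8 needs "it is shielded" — none of these are established.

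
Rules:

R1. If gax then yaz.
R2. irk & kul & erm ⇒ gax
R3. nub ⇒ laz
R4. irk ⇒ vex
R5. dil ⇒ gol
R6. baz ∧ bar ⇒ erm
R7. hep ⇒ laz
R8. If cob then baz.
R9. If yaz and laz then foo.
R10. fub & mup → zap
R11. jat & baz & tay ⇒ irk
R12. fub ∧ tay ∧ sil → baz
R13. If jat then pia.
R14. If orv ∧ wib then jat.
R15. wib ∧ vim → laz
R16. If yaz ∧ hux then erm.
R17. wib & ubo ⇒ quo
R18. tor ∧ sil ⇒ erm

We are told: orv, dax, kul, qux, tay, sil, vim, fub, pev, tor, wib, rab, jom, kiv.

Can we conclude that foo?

Yes

baz  (by R12: fub, tay, sil)
jat  (by R14: orv, wib)
laz  (by R15: wib, vim)
erm  (by R18: tor, sil)
irk  (by R11: jat, baz, tay)
gax  (by R2: irk, kul, erm)
yaz  (by R1: gax)
foo  (by R9: yaz, laz)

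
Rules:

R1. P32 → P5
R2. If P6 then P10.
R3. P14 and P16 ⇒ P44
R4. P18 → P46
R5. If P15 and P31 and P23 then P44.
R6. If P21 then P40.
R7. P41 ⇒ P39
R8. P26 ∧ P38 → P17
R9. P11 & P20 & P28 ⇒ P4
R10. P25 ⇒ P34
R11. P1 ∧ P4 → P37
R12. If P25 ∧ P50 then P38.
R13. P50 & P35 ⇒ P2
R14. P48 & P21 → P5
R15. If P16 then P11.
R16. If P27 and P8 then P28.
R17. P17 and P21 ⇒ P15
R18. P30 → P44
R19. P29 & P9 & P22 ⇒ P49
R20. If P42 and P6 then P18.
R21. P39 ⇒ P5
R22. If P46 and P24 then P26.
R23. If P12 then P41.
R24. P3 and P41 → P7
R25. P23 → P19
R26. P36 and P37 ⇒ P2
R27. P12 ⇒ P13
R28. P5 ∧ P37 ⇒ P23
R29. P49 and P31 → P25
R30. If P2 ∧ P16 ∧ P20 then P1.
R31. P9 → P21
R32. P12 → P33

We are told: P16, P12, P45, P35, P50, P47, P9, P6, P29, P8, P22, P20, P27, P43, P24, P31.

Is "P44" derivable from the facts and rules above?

No

Forward chaining from the given facts derives: P10, P2, P11, P28, P49, P41, P13, P25, P1, P21, P33, P40, P39, P4, P34, P37, P38, P5, P23, P19.
Rules concluding P44: R3 needs P14; R5 needs P15; R18 needs P30 — none of these are established.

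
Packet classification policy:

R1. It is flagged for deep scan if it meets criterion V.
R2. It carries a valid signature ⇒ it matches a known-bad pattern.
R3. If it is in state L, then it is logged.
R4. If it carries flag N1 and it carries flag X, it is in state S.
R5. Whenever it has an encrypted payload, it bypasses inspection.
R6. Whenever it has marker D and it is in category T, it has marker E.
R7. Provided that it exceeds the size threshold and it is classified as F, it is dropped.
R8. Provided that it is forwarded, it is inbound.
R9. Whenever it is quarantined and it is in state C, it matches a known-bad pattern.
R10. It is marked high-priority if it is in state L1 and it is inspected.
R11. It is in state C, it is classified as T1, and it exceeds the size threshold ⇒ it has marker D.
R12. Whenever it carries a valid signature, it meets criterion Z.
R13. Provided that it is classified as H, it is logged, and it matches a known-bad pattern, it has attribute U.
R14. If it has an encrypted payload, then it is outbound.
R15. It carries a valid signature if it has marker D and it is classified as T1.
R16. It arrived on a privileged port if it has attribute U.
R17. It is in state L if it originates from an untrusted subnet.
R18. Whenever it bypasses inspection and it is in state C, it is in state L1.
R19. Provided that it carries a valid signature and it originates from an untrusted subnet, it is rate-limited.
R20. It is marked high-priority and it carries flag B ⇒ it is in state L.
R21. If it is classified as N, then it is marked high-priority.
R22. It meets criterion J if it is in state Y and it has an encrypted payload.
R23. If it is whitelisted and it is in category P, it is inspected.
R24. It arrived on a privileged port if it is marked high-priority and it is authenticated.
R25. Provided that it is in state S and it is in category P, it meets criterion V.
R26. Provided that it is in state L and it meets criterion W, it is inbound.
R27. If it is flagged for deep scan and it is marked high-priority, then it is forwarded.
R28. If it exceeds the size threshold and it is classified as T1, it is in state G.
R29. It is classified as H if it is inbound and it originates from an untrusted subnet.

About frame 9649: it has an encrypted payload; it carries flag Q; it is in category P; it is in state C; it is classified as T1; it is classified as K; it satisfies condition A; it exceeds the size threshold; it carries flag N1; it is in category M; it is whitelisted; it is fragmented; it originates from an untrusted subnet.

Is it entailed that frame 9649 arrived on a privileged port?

No

Forward chaining from the given facts derives: bypasses inspection, has marker D, is outbound, carries a valid signature, is in state L, is in state L1, is rate-limited, is inspected, is in state G, matches a known-bad pattern, is logged, is marked high-priority, meets criterion Z.
Rules concluding "it arrived on a privileged port": R16 needs "it has attribute U"; R24 needs "it is authenticated" — none of these are established.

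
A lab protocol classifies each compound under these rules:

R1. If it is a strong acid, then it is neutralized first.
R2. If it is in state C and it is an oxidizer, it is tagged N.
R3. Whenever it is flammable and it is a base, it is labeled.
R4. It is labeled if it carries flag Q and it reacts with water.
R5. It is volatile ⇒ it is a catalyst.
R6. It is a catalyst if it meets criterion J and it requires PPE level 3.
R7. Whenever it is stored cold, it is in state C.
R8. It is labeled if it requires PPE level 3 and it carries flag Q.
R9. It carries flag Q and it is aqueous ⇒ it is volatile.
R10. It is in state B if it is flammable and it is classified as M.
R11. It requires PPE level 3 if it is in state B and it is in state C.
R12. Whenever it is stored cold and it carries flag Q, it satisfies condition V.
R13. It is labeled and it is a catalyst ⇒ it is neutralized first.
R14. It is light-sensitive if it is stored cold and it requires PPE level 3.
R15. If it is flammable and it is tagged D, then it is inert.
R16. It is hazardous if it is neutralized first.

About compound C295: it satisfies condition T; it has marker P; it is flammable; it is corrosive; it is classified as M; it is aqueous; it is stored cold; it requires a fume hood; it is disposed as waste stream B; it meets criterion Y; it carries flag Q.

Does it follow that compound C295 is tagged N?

Forward chaining from the given facts derives: is in state C, is volatile, is in state B, requires PPE level 3, satisfies condition V, is light-sensitive, is a catalyst, is labeled, is neutralized first, is hazardous.
The only rule concluding "it is tagged N" is R2, which needs "it is an oxidizer"; that is never established.

No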